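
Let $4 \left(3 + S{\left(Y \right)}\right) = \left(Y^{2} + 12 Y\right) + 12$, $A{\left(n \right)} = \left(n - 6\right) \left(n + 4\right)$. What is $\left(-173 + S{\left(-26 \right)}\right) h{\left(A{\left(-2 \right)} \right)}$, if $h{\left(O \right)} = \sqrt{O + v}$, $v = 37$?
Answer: $- 82 \sqrt{21} \approx -375.77$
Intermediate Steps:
$A{\left(n \right)} = \left(-6 + n\right) \left(4 + n\right)$
$S{\left(Y \right)} = 3 Y + \frac{Y^{2}}{4}$ ($S{\left(Y \right)} = -3 + \frac{\left(Y^{2} + 12 Y\right) + 12}{4} = -3 + \frac{12 + Y^{2} + 12 Y}{4} = -3 + \left(3 + 3 Y + \frac{Y^{2}}{4}\right) = 3 Y + \frac{Y^{2}}{4}$)
$h{\left(O \right)} = \sqrt{37 + O}$ ($h{\left(O \right)} = \sqrt{O + 37} = \sqrt{37 + O}$)
$\left(-173 + S{\left(-26 \right)}\right) h{\left(A{\left(-2 \right)} \right)} = \left(-173 + \frac{1}{4} \left(-26\right) \left(12 - 26\right)\right) \sqrt{37 - \left(20 - 4\right)} = \left(-173 + \frac{1}{4} \left(-26\right) \left(-14\right)\right) \sqrt{37 + \left(-24 + 4 + 4\right)} = \left(-173 + 91\right) \sqrt{37 - 16} = - 82 \sqrt{21}$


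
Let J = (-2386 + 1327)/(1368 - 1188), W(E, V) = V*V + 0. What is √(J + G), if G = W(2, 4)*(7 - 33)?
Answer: I*√379695/30 ≈ 20.54*I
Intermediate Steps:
W(E, V) = V² (W(E, V) = V² + 0 = V²)
J = -353/60 (J = -1059/180 = -1059*1/180 = -353/60 ≈ -5.8833)
G = -416 (G = 4²*(7 - 33) = 16*(-26) = -416)
√(J + G) = √(-353/60 - 416) = √(-25313/60) = I*√379695/30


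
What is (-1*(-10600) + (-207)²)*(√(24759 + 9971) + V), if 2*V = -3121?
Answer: -166814329/2 + 53449*√34730 ≈ -7.3446e+7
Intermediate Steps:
V = -3121/2 (V = (½)*(-3121) = -3121/2 ≈ -1560.5)
(-1*(-10600) + (-207)²)*(√(24759 + 9971) + V) = (-1*(-10600) + (-207)²)*(√(24759 + 9971) - 3121/2) = (10600 + 42849)*(√34730 - 3121/2) = 53449*(-3121/2 + √34730) = -166814329/2 + 53449*√34730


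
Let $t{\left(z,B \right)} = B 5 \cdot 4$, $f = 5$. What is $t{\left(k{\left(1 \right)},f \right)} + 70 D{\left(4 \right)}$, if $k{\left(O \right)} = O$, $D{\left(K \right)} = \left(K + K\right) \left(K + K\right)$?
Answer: $4580$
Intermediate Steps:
$D{\left(K \right)} = 4 K^{2}$ ($D{\left(K \right)} = 2 K 2 K = 4 K^{2}$)
$t{\left(z,B \right)} = 20 B$ ($t{\left(z,B \right)} = 5 B 4 = 20 B$)
$t{\left(k{\left(1 \right)},f \right)} + 70 D{\left(4 \right)} = 20 \cdot 5 + 70 \cdot 4 \cdot 4^{2} = 100 + 70 \cdot 4 \cdot 16 = 100 + 70 \cdot 64 = 100 + 4480 = 4580$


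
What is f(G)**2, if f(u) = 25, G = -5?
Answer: 625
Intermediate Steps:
f(G)**2 = 25**2 = 625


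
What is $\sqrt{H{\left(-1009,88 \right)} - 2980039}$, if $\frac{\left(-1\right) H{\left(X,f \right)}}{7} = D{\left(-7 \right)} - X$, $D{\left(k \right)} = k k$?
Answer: $i \sqrt{2987445} \approx 1728.4 i$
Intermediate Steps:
$D{\left(k \right)} = k^{2}$
$H{\left(X,f \right)} = -343 + 7 X$ ($H{\left(X,f \right)} = - 7 \left(\left(-7\right)^{2} - X\right) = - 7 \left(49 - X\right) = -343 + 7 X$)
$\sqrt{H{\left(-1009,88 \right)} - 2980039} = \sqrt{\left(-343 + 7 \left(-1009\right)\right) - 2980039} = \sqrt{\left(-343 - 7063\right) - 2980039} = \sqrt{-7406 - 2980039} = \sqrt{-2987445} = i \sqrt{2987445}$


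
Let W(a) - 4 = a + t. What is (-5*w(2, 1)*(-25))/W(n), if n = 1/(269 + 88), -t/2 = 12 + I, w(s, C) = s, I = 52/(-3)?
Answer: 89250/5237 ≈ 17.042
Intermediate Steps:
I = -52/3 (I = 52*(-⅓) = -52/3 ≈ -17.333)
t = 32/3 (t = -2*(12 - 52/3) = -2*(-16/3) = 32/3 ≈ 10.667)
n = 1/357 ≈ 0.0028011
W(a) = 44/3 + a (W(a) = 4 + (a + 32/3) = 4 + (32/3 + a) = 44/3 + a)
(-5*w(2, 1)*(-25))/W(n) = (-5*2*(-25))/(44/3 + 1/357) = (-10*(-25))/(5237/357) = 250*(357/5237) = 89250/5237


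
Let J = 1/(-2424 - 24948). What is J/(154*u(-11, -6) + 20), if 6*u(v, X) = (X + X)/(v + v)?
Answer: -1/930648 ≈ -1.0745e-6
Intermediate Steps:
u(v, X) = X/(6*v) (u(v, X) = ((X + X)/(v + v))/6 = ((2*X)/((2*v)))/6 = ((2*X)*(1/(2*v)))/6 = (X/v)/6 = X/(6*v))
J = -1/27372 (J = 1/(-27372) = -1/27372 ≈ -3.6534e-5)
J/(154*u(-11, -6) + 20) = -1/(27372*(154*((⅙)*(-6)/(-11)) + 20)) = -1/(27372*(154*((⅙)*(-6)*(-1/11)) + 20)) = -1/(27372*(154*(1/11) + 20)) = -1/(27372*(14 + 20)) = -1/27372/34 = -1/27372*1/34 = -1/930648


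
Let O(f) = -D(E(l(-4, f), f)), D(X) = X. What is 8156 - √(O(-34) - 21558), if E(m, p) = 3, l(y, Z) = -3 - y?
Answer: 8156 - I*√21561 ≈ 8156.0 - 146.84*I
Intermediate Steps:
O(f) = -3 (O(f) = -1*3 = -3)
8156 - √(O(-34) - 21558) = 8156 - √(-3 - 21558) = 8156 - √(-21561) = 8156 - I*√21561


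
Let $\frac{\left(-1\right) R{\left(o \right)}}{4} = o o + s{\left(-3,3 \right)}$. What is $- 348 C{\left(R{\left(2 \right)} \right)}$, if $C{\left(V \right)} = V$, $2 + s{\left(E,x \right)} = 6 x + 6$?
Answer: $36192$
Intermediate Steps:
$s{\left(E,x \right)} = 4 + 6 x$ ($s{\left(E,x \right)} = -2 + \left(6 x + 6\right) = -2 + \left(6 + 6 x\right) = 4 + 6 x$)
$R{\left(o \right)} = -88 - 4 o^{2}$ ($R{\left(o \right)} = - 4 \left(o o + \left(4 + 6 \cdot 3\right)\right) = - 4 \left(o^{2} + \left(4 + 18\right)\right) = - 4 \left(o^{2} + 22\right) = - 4 \left(22 + o^{2}\right) = -88 - 4 o^{2}$)
$- 348 C{\left(R{\left(2 \right)} \right)} = - 348 \left(-88 - 4 \cdot 2^{2}\right) = - 348 \left(-88 - 16\right) = \left(-348\right) \left(-104\right) = 36192$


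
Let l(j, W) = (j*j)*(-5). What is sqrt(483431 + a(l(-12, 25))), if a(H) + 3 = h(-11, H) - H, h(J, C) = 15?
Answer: sqrt(484163) ≈ 695.82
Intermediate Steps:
l(j, W) = -5*j**2 (l(j, W) = j**2*(-5) = -5*j**2)
a(H) = 12 - H (a(H) = -3 + (15 - H) = 12 - H)
sqrt(483431 + a(l(-12, 25))) = sqrt(483431 + (12 - (-5)*(-12)**2)) = sqrt(483431 + (12 - (-5)*144)) = sqrt(483431 + (12 - 1*(-720))) = sqrt(483431 + (12 + 720)) = sqrt(483431 + 732) = sqrt(484163)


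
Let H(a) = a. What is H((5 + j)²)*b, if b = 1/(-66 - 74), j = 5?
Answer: -5/7 ≈ -0.71429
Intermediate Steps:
b = -1/140 (b = 1/(-140) = -1/140 ≈ -0.0071429)
H((5 + j)²)*b = (5 + 5)²*(-1/140) = 10²*(-1/140) = 100*(-1/140) = -5/7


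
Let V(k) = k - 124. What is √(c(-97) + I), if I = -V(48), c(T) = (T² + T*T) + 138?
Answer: 2*√4758 ≈ 137.96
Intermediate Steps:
V(k) = -124 + k
c(T) = 138 + 2*T² (c(T) = (T² + T²) + 138 = 2*T² + 138 = 138 + 2*T²)
I = 76 (I = -(-124 + 48) = -1*(-76) = 76)
√(c(-97) + I) = √((138 + 2*(-97)²) + 76) = √((138 + 2*9409) + 76) = √((138 + 18818) + 76) = √(18956 + 76) = √19032 = 2*√4758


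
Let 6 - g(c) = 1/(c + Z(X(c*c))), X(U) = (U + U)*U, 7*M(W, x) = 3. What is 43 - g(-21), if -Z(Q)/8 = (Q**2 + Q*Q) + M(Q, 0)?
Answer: 626951716774256/16944640993899 ≈ 37.000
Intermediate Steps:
M(W, x) = 3/7 (M(W, x) = (1/7)*3 = 3/7)
X(U) = 2*U**2 (X(U) = (2*U)*U = 2*U**2)
Z(Q) = -24/7 - 16*Q**2 (Z(Q) = -8*((Q**2 + Q*Q) + 3/7) = -8*((Q**2 + Q**2) + 3/7) = -8*(2*Q**2 + 3/7) = -8*(3/7 + 2*Q**2) = -24/7 - 16*Q**2)
g(c) = 6 - 1/(-24/7 + c - 64*c**8) (g(c) = 6 - 1/(c + (-24/7 - 16*4*c**8)) = 6 - 1/(c + (-24/7 - 64*c**8)) = 6 - 1/(-24/7 + c - 64*c**8))
43 - g(-21) = 43 - (151 - 42*(-21) + 2688*(-21)**8)/(24 - 7*(-21) + 448*(-21)**8) = 43 - (151 + 882 + 2688*37822859361)/(24 + 147 + 448*37822859361) = 43 - (151 + 882 + 101667845962368)/(24 + 147 + 16944640993728) = 43 - 101667845963401/16944640993899 = 626951716774256/16944640993899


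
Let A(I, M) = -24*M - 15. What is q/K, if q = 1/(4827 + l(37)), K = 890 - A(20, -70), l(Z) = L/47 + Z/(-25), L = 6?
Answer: -47/175774216 ≈ -2.6739e-7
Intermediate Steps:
A(I, M) = -15 - 24*M
l(Z) = 6/47 - Z/25 (l(Z) = 6/47 + Z/(-25) = 6*(1/47) + Z*(-1/25) = 6/47 - Z/25)
K = -775 (K = 890 - (-15 - 24*(-70)) = 890 - (-15 + 1680) = 890 - 1*1665 = 890 - 1665 = -775)
q = 1175/5670136 (q = 1/(4827 + (6/47 - 1/25*37)) = 1/(4827 + (6/47 - 37/25)) = 1/(4827 - 1589/1175) = 1/(5670136/1175) = 1175/5670136 ≈ 0.00020723)
q/K = (1175/5670136)/(-775) = (1175/5670136)*(-1/775) = -47/175774216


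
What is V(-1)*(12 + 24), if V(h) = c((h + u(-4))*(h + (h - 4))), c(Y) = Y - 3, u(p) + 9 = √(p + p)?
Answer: 2052 - 432*I*√2 ≈ 2052.0 - 610.94*I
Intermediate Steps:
u(p) = -9 + √2*√p (u(p) = -9 + √(p + p) = -9 + √(2*p) = -9 + √2*√p)
c(Y) = -3 + Y
V(h) = -3 + (-4 + 2*h)*(-9 + h + 2*I*√2) (V(h) = -3 + (h + (-9 + √2*√(-4)))*(h + (h - 4)) = -3 + (h + (-9 + √2*(2*I)))*(h + (-4 + h)) = -3 + (h + (-9 + 2*I*√2))*(-4 + 2*h) = -3 + (-9 + h + 2*I*√2)*(-4 + 2*h) = -3 + (-4 + 2*h)*(-9 + h + 2*I*√2))
V(-1)*(12 + 24) = (33 - 22*(-1) + 2*(-1)² - 8*I*√2 + 4*I*(-1)*√2)*(12 + 24) = (33 + 22 + 2*1 - 8*I*√2 - 4*I*√2)*36 = (33 + 22 + 2 - 8*I*√2 - 4*I*√2)*36 = (57 - 12*I*√2)*36 = 2052 - 432*I*√2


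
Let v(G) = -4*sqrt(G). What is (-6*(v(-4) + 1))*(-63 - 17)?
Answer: 480 - 3840*I ≈ 480.0 - 3840.0*I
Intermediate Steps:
(-6*(v(-4) + 1))*(-63 - 17) = (-6*(-8*I + 1))*(-63 - 17) = -6*(-8*I + 1)*(-80) = -6*(1 - 8*I)*(-80) = (-6 + 48*I)*(-80) = 480 - 3840*I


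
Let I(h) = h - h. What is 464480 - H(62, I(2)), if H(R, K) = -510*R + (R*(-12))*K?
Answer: 496100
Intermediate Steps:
I(h) = 0
H(R, K) = -510*R - 12*K*R (H(R, K) = -510*R + (-12*R)*K = -510*R - 12*K*R)
464480 - H(62, I(2)) = 464480 - (-6)*62*(85 + 2*0) = 464480 - (-6)*62*(85 + 0) = 464480 - (-6)*62*85 = 464480 - 1*(-31620) = 464480 + 31620 = 496100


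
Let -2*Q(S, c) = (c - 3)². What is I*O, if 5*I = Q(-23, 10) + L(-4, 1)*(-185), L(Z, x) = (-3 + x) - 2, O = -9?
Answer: -12879/10 ≈ -1287.9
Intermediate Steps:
Q(S, c) = -(-3 + c)²/2 (Q(S, c) = -(c - 3)²/2 = -(-3 + c)²/2)
L(Z, x) = -5 + x
I = 1431/10 (I = (-(-3 + 10)²/2 + (-5 + 1)*(-185))/5 = (-½*7² - 4*(-185))/5 = (-½*49 + 740)/5 = (-49/2 + 740)/5 = (⅕)*(1431/2) = 1431/10 ≈ 143.10)
I*O = (1431/10)*(-9) = -12879/10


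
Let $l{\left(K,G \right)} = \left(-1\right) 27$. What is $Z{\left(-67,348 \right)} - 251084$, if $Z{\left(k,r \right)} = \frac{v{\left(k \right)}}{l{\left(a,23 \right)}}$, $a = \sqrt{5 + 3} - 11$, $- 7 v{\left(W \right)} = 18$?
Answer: $- \frac{5272762}{21} \approx -2.5108 \cdot 10^{5}$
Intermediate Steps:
$v{\left(W \right)} = - \frac{18}{7}$ ($v{\left(W \right)} = \left(- \frac{1}{7}\right) 18 = - \frac{18}{7}$)
$a = -11 + 2 \sqrt{2}$ ($a = \sqrt{8} - 11 = 2 \sqrt{2} - 11 = -11 + 2 \sqrt{2} \approx -8.1716$)
$l{\left(K,G \right)} = -27$
$Z{\left(k,r \right)} = \frac{2}{21}$ ($Z{\left(k,r \right)} = - \frac{18}{7 \left(-27\right)} = \left(- \frac{18}{7}\right) \left(- \frac{1}{27}\right) = \frac{2}{21}$)
$Z{\left(-67,348 \right)} - 251084 = \frac{2}{21} - 251084 = - \frac{5272762}{21}$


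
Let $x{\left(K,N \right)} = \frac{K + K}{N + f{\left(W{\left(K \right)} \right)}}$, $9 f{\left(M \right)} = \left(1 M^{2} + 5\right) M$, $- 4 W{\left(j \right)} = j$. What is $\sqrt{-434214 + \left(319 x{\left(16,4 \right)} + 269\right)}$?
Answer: $i \sqrt{435859} \approx 660.2 i$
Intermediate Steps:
$W{\left(j \right)} = - \frac{j}{4}$
$f{\left(M \right)} = \frac{M \left(5 + M^{2}\right)}{9}$ ($f{\left(M \right)} = \frac{\left(1 M^{2} + 5\right) M}{9} = \frac{\left(M^{2} + 5\right) M}{9} = \frac{\left(5 + M^{2}\right) M}{9} = \frac{M \left(5 + M^{2}\right)}{9}$)
$x{\left(K,N \right)} = \frac{2 K}{N - \frac{K \left(5 + \frac{K^{2}}{16}\right)}{36}}$ ($x{\left(K,N \right)} = \frac{K + K}{N + \frac{- \frac{K}{4} \left(5 + \left(- \frac{K}{4}\right)^{2}\right)}{9}} = \frac{2 K}{N + \frac{- \frac{K}{4} \left(5 + \frac{K^{2}}{16}\right)}{9}} = \frac{2 K}{N - \frac{K \left(5 + \frac{K^{2}}{16}\right)}{36}}$)
$\sqrt{-434214 + \left(319 x{\left(16,4 \right)} + 269\right)} = \sqrt{-434214 + \left(319 \cdot 1152 \cdot 16 \frac{1}{576 \cdot 4 - 16 \left(80 + 16^{2}\right)} + 269\right)} = \sqrt{-434214 + \left(319 \cdot 1152 \cdot 16 \frac{1}{2304 - 16 \left(80 + 256\right)} + 269\right)} = \sqrt{-434214 + \left(319 \cdot 1152 \cdot 16 \frac{1}{2304 - 16 \cdot 336} + 269\right)} = \sqrt{-434214 + \left(319 \cdot 1152 \cdot 16 \frac{1}{2304 - 5376} + 269\right)} = \sqrt{-434214 + \left(319 \cdot 1152 \cdot 16 \frac{1}{-3072} + 269\right)} = \sqrt{-434214 + \left(319 \cdot 1152 \cdot 16 \left(- \frac{1}{3072}\right) + 269\right)} = \sqrt{-434214 + \left(319 \left(-6\right) + 269\right)} = \sqrt{-434214 + \left(-1914 + 269\right)} = \sqrt{-434214 - 1645} = \sqrt{-435859} = i \sqrt{435859}$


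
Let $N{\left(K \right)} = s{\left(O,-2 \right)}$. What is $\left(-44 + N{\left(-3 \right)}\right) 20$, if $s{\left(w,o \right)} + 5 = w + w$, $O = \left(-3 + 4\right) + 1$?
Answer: $-900$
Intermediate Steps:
$O = 2$ ($O = 1 + 1 = 2$)
$s{\left(w,o \right)} = -5 + 2 w$ ($s{\left(w,o \right)} = -5 + \left(w + w\right) = -5 + 2 w$)
$N{\left(K \right)} = -1$ ($N{\left(K \right)} = -5 + 2 \cdot 2 = -5 + 4 = -1$)
$\left(-44 + N{\left(-3 \right)}\right) 20 = \left(-44 - 1\right) 20 = \left(-45\right) 20 = -900$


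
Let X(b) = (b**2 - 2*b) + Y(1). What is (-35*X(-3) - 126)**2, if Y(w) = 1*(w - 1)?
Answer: 423801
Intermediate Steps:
Y(w) = -1 + w (Y(w) = 1*(-1 + w) = -1 + w)
X(b) = b**2 - 2*b (X(b) = (b**2 - 2*b) + (-1 + 1) = (b**2 - 2*b) + 0 = b**2 - 2*b)
(-35*X(-3) - 126)**2 = (-(-105)*(-2 - 3) - 126)**2 = (-(-105)*(-5) - 126)**2 = (-35*15 - 126)**2 = (-525 - 126)**2 = (-651)**2 = 423801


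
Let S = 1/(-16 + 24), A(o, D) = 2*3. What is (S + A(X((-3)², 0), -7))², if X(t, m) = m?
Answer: 2401/64 ≈ 37.516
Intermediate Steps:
A(o, D) = 6
S = ⅛ (S = 1/8 = ⅛ ≈ 0.12500)
(S + A(X((-3)², 0), -7))² = (⅛ + 6)² = (49/8)² = 2401/64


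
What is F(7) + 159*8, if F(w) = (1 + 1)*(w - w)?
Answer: 1272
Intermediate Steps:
F(w) = 0 (F(w) = 2*0 = 0)
F(7) + 159*8 = 0 + 159*8 = 0 + 1272 = 1272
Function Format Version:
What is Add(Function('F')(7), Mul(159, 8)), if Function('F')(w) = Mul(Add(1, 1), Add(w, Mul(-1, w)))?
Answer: 1272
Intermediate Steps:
Function('F')(w) = 0 (Function('F')(w) = Mul(2, 0) = 0)
Add(Function('F')(7), Mul(159, 8)) = Add(0, Mul(159, 8)) = Add(0, 1272) = 1272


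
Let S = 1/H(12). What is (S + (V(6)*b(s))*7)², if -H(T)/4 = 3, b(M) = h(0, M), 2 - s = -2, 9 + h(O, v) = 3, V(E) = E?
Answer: 9150625/144 ≈ 63546.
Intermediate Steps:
h(O, v) = -6 (h(O, v) = -9 + 3 = -6)
s = 4 (s = 2 - 1*(-2) = 2 + 2 = 4)
b(M) = -6
H(T) = -12 (H(T) = -4*3 = -12)
S = -1/12 (S = 1/(-12) = -1/12 ≈ -0.083333)
(S + (V(6)*b(s))*7)² = (-1/12 + (6*(-6))*7)² = (-1/12 - 36*7)² = (-1/12 - 252)² = (-3025/12)² = 9150625/144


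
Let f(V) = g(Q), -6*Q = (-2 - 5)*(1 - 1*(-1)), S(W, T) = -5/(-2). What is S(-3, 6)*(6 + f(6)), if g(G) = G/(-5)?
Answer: 83/6 ≈ 13.833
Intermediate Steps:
S(W, T) = 5/2 (S(W, T) = -5*(-½) = 5/2)
Q = 7/3 (Q = -(-2 - 5)*(1 - 1*(-1))/6 = -(-7)*(1 + 1)/6 = -(-7)*2/6 = -⅙*(-14) = 7/3 ≈ 2.3333)
g(G) = -G/5 (g(G) = G*(-⅕) = -G/5)
f(V) = -7/15 (f(V) = -⅕*7/3 = -7/15)
S(-3, 6)*(6 + f(6)) = 5*(6 - 7/15)/2 = (5/2)*(83/15) = 83/6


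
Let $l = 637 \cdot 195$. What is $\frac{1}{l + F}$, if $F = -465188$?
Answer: $- \frac{1}{340973} \approx -2.9328 \cdot 10^{-6}$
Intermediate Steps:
$l = 124215$
$\frac{1}{l + F} = \frac{1}{124215 - 465188} = \frac{1}{-340973} = - \frac{1}{340973}$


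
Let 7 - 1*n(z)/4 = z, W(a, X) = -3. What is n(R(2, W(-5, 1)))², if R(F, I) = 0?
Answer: 784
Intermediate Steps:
n(z) = 28 - 4*z
n(R(2, W(-5, 1)))² = (28 - 4*0)² = (28 + 0)² = 28² = 784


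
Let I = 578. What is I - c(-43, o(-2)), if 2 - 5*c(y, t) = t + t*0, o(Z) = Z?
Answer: 2886/5 ≈ 577.20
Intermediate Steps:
c(y, t) = ⅖ - t/5 (c(y, t) = ⅖ - (t + t*0)/5 = ⅖ - (t + 0)/5 = ⅖ - t/5)
I - c(-43, o(-2)) = 578 - (⅖ - ⅕*(-2)) = 578 - (⅖ + ⅖) = 578 - 1*⅘ = 578 - ⅘ = 2886/5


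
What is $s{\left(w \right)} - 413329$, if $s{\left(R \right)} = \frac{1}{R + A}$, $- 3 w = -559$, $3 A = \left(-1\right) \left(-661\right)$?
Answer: $- \frac{504261377}{1220} \approx -4.1333 \cdot 10^{5}$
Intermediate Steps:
$A = \frac{661}{3}$ ($A = \frac{\left(-1\right) \left(-661\right)}{3} = \frac{1}{3} \cdot 661 = \frac{661}{3} \approx 220.33$)
$w = \frac{559}{3}$ ($w = \left(- \frac{1}{3}\right) \left(-559\right) = \frac{559}{3} \approx 186.33$)
$s{\left(R \right)} = \frac{1}{\frac{661}{3} + R}$ ($s{\left(R \right)} = \frac{1}{R + \frac{661}{3}} = \frac{1}{\frac{661}{3} + R}$)
$s{\left(w \right)} - 413329 = \frac{3}{661 + 3 \cdot \frac{559}{3}} - 413329 = \frac{3}{661 + 559} - 413329 = \frac{3}{1220} - 413329 = - \frac{504261377}{1220}$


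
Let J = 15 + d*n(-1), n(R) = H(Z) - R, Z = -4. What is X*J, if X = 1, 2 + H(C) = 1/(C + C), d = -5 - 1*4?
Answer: 201/8 ≈ 25.125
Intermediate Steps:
d = -9 (d = -5 - 4 = -9)
H(C) = -2 + 1/(2*C) (H(C) = -2 + 1/(C + C) = -2 + 1/(2*C))
n(R) = -17/8 - R (n(R) = (-2 + (½)/(-4)) - R = (-2 + (½)*(-¼)) - R = (-2 - ⅛) - R = -17/8 - R)
J = 201/8 (J = 15 - 9*(-17/8 - 1*(-1)) = 15 - 9*(-17/8 + 1) = 15 - 9*(-9/8) = 15 + 81/8 = 201/8 ≈ 25.125)
X*J = 1*(201/8) = 201/8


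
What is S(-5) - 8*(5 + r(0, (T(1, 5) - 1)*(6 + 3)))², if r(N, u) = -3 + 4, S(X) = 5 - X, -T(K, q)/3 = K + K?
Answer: -278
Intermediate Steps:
T(K, q) = -6*K (T(K, q) = -3*(K + K) = -6*K)
r(N, u) = 1
S(-5) - 8*(5 + r(0, (T(1, 5) - 1)*(6 + 3)))² = (5 - 1*(-5)) - 8*(5 + 1)² = (5 + 5) - 8*6² = 10 - 8*36 = 10 - 288 = -278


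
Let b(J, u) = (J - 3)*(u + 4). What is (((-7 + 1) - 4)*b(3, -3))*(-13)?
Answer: 0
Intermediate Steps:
b(J, u) = (-3 + J)*(4 + u)
(((-7 + 1) - 4)*b(3, -3))*(-13) = (((-7 + 1) - 4)*(-12 - 3*(-3) + 4*3 + 3*(-3)))*(-13) = ((-6 - 4)*(-12 + 9 + 12 - 9))*(-13) = -10*0*(-13) = 0*(-13) = 0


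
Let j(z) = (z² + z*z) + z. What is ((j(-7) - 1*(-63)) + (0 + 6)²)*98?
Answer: 18620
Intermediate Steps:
j(z) = z + 2*z² (j(z) = (z² + z²) + z = 2*z² + z = z + 2*z²)
((j(-7) - 1*(-63)) + (0 + 6)²)*98 = ((-7*(1 + 2*(-7)) - 1*(-63)) + (0 + 6)²)*98 = ((-7*(1 - 14) + 63) + 6²)*98 = ((-7*(-13) + 63) + 36)*98 = ((91 + 63) + 36)*98 = (154 + 36)*98 = 190*98 = 18620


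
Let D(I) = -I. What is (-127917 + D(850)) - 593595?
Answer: -722362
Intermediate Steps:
(-127917 + D(850)) - 593595 = (-127917 - 1*850) - 593595 = (-127917 - 850) - 593595 = -128767 - 593595 = -722362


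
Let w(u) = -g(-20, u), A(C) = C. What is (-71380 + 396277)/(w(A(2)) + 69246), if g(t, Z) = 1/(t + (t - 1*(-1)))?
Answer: 12670983/2700595 ≈ 4.6919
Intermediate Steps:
g(t, Z) = 1/(1 + 2*t) (g(t, Z) = 1/(t + (t + 1)) = 1/(t + (1 + t)) = 1/(1 + 2*t))
w(u) = 1/39 (w(u) = -1/(1 + 2*(-20)) = -1/(1 - 40) = -1/(-39) = -1*(-1/39) = 1/39)
(-71380 + 396277)/(w(A(2)) + 69246) = (-71380 + 396277)/(1/39 + 69246) = 324897/(2700595/39) = 324897*(39/2700595) = 12670983/2700595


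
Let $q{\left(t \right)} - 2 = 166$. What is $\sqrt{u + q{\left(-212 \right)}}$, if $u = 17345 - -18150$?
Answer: $\sqrt{35663} \approx 188.85$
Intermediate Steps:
$q{\left(t \right)} = 168$ ($q{\left(t \right)} = 2 + 166 = 168$)
$u = 35495$ ($u = 17345 + 18150 = 35495$)
$\sqrt{u + q{\left(-212 \right)}} = \sqrt{35495 + 168} = \sqrt{35663}$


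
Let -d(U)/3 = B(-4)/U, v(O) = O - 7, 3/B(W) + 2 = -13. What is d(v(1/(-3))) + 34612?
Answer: 3807311/110 ≈ 34612.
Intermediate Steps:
B(W) = -⅕ (B(W) = 3/(-2 - 13) = 3/(-15) = 3*(-1/15) = -⅕)
v(O) = -7 + O
d(U) = 3/(5*U) (d(U) = -(-3)/(5*U) = 3/(5*U))
d(v(1/(-3))) + 34612 = 3/(5*(-7 + 1/(-3))) + 34612 = 3/(5*(-7 - ⅓)) + 34612 = 3/(5*(-22/3)) + 34612 = (⅗)*(-3/22) + 34612 = -9/110 + 34612 = 3807311/110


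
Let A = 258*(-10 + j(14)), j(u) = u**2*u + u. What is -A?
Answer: -708984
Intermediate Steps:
j(u) = u + u**3 (j(u) = u**3 + u = u + u**3)
A = 708984 (A = 258*(-10 + (14 + 14**3)) = 258*(-10 + (14 + 2744)) = 258*(-10 + 2758) = 258*2748 = 708984)
-A = -1*708984 = -708984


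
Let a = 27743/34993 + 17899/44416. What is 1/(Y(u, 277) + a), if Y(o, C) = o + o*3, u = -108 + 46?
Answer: -1554249088/383595201029 ≈ -0.0040518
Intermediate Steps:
u = -62
Y(o, C) = 4*o (Y(o, C) = o + 3*o = 4*o)
a = 1858572795/1554249088 (a = 27743*(1/34993) + 17899*(1/44416) = 27743/34993 + 17899/44416 = 1858572795/1554249088 ≈ 1.1958)
1/(Y(u, 277) + a) = 1/(4*(-62) + 1858572795/1554249088) = 1/(-248 + 1858572795/1554249088) = 1/(-383595201029/1554249088) = -1554249088/383595201029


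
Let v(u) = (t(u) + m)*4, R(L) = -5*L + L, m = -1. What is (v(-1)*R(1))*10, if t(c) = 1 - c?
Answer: -160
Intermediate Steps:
R(L) = -4*L
v(u) = -4*u (v(u) = ((1 - u) - 1)*4 = -u*4 = -4*u)
(v(-1)*R(1))*10 = ((-4*(-1))*(-4*1))*10 = (4*(-4))*10 = -16*10 = -160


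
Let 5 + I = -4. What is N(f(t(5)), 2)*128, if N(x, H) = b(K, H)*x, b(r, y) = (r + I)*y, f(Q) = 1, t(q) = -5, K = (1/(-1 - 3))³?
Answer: -2308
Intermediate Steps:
I = -9 (I = -5 - 4 = -9)
K = -1/64 (K = (1/(-4))³ = (-¼)³ = -1/64 ≈ -0.015625)
b(r, y) = y*(-9 + r) (b(r, y) = (r - 9)*y = (-9 + r)*y = y*(-9 + r))
N(x, H) = -577*H*x/64 (N(x, H) = (H*(-9 - 1/64))*x = (H*(-577/64))*x = (-577*H/64)*x = -577*H*x/64)
N(f(t(5)), 2)*128 = -577/64*2*1*128 = -577/32*128 = -2308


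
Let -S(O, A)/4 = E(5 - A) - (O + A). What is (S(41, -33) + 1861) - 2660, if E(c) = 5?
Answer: -787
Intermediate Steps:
S(O, A) = -20 + 4*A + 4*O (S(O, A) = -4*(5 - (O + A)) = -4*(5 - (A + O)) = -4*(5 + (-A - O)) = -4*(5 - A - O) = -20 + 4*A + 4*O)
(S(41, -33) + 1861) - 2660 = ((-20 + 4*(-33) + 4*41) + 1861) - 2660 = ((-20 - 132 + 164) + 1861) - 2660 = (12 + 1861) - 2660 = 1873 - 2660 = -787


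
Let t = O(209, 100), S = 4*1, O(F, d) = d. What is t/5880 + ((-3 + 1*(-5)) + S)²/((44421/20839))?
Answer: 839733/111622 ≈ 7.5230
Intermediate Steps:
S = 4
t = 100
t/5880 + ((-3 + 1*(-5)) + S)²/((44421/20839)) = 100/5880 + ((-3 + 1*(-5)) + 4)²/((44421/20839)) = 100*(1/5880) + ((-3 - 5) + 4)²/((44421*(1/20839))) = 5/294 + (-8 + 4)²/(3417/1603) = 5/294 + (-4)²*(1603/3417) = 5/294 + 16*(1603/3417) = 5/294 + 25648/3417 = 839733/111622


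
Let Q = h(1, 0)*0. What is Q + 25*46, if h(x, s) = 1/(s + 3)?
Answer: 1150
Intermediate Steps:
h(x, s) = 1/(3 + s)
Q = 0 (Q = 0/(3 + 0) = 0/3 = (1/3)*0 = 0)
Q + 25*46 = 0 + 25*46 = 0 + 1150 = 1150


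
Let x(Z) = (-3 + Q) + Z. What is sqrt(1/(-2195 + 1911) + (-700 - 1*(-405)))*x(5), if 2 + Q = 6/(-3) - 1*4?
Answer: -9*I*sqrt(660939)/71 ≈ -103.05*I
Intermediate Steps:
Q = -8 (Q = -2 + (6/(-3) - 1*4) = -2 + (6*(-1/3) - 4) = -2 + (-2 - 4) = -2 - 6 = -8)
x(Z) = -11 + Z (x(Z) = (-3 - 8) + Z = -11 + Z)
sqrt(1/(-2195 + 1911) + (-700 - 1*(-405)))*x(5) = sqrt(1/(-2195 + 1911) + (-700 - 1*(-405)))*(-11 + 5) = sqrt(1/(-284) + (-700 + 405))*(-6) = sqrt(-1/284 - 295)*(-6) = sqrt(-83781/284)*(-6) = (3*I*sqrt(660939)/142)*(-6) = -9*I*sqrt(660939)/71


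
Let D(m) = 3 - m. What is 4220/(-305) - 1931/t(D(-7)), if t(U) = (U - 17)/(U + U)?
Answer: 2349912/427 ≈ 5503.3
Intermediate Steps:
t(U) = (-17 + U)/(2*U) (t(U) = (-17 + U)/((2*U)) = (-17 + U)*(1/(2*U)) = (-17 + U)/(2*U))
4220/(-305) - 1931/t(D(-7)) = 4220/(-305) - 1931*2*(3 - 1*(-7))/(-17 + (3 - 1*(-7))) = 4220*(-1/305) - 1931*2*(3 + 7)/(-17 + (3 + 7)) = -844/61 - 1931*20/(-17 + 10) = -844/61 - 1931/((½)*(⅒)*(-7)) = -844/61 - 1931/(-7/20) = -844/61 - 1931*(-20/7) = -844/61 + 38620/7 = 2349912/427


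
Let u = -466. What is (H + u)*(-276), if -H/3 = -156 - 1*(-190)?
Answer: 156768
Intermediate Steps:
H = -102 (H = -3*(-156 - 1*(-190)) = -3*(-156 + 190) = -3*34 = -102)
(H + u)*(-276) = (-102 - 466)*(-276) = -568*(-276) = 156768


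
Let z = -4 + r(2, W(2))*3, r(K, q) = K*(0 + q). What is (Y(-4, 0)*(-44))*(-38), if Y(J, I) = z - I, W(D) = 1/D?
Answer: -1672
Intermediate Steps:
r(K, q) = K*q
z = -1 (z = -4 + (2/2)*3 = -4 + (2*(1/2))*3 = -4 + 1*3 = -4 + 3 = -1)
Y(J, I) = -1 - I
(Y(-4, 0)*(-44))*(-38) = ((-1 - 1*0)*(-44))*(-38) = ((-1 + 0)*(-44))*(-38) = -1*(-44)*(-38) = 44*(-38) = -1672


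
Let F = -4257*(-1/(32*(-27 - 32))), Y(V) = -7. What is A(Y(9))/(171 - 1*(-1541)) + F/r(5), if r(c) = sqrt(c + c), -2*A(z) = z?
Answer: 7/3424 - 4257*sqrt(10)/18880 ≈ -0.71098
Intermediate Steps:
A(z) = -z/2
r(c) = sqrt(2)*sqrt(c) (r(c) = sqrt(2*c) = sqrt(2)*sqrt(c))
F = -4257/1888 (F = -4257/((-59*(-32))) = -4257/1888 ≈ -2.2548)
A(Y(9))/(171 - 1*(-1541)) + F/r(5) = (-1/2*(-7))/(171 - 1*(-1541)) - 4257*sqrt(10)/10/1888 = 7/(2*(171 + 1541)) - 4257*sqrt(10)/10/1888 = (7/2)/1712 - 4257*sqrt(10)/18880 = (7/2)*(1/1712) - 4257*sqrt(10)/18880 = 7/3424 - 4257*sqrt(10)/18880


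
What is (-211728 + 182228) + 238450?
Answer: 208950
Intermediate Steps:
(-211728 + 182228) + 238450 = -29500 + 238450 = 208950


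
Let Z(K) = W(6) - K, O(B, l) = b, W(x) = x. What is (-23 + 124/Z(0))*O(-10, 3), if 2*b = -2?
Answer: 7/3 ≈ 2.3333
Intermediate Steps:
b = -1 (b = (½)*(-2) = -1)
O(B, l) = -1
Z(K) = 6 - K
(-23 + 124/Z(0))*O(-10, 3) = (-23 + 124/(6 - 1*0))*(-1) = (-23 + 124/(6 + 0))*(-1) = (-23 + 124/6)*(-1) = (-23 + 124*(⅙))*(-1) = (-23 + 62/3)*(-1) = -7/3*(-1) = 7/3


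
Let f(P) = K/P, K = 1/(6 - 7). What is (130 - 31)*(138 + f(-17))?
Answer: 232353/17 ≈ 13668.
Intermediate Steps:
K = -1 (K = 1/(-1) = -1)
f(P) = -1/P
(130 - 31)*(138 + f(-17)) = (130 - 31)*(138 - 1/(-17)) = 99*(138 - 1*(-1/17)) = 99*(138 + 1/17) = 99*(2347/17) = 232353/17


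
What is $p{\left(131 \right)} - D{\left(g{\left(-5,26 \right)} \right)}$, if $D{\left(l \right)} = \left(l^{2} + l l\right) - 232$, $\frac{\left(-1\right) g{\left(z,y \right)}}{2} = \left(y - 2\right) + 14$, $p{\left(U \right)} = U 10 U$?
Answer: $160290$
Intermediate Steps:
$p{\left(U \right)} = 10 U^{2}$ ($p{\left(U \right)} = 10 U U = 10 U^{2}$)
$g{\left(z,y \right)} = -24 - 2 y$ ($g{\left(z,y \right)} = - 2 \left(\left(y - 2\right) + 14\right) = - 2 \left(\left(-2 + y\right) + 14\right) = - 2 \left(12 + y\right) = -24 - 2 y$)
$D{\left(l \right)} = -232 + 2 l^{2}$ ($D{\left(l \right)} = \left(l^{2} + l^{2}\right) - 232 = 2 l^{2} - 232 = -232 + 2 l^{2}$)
$p{\left(131 \right)} - D{\left(g{\left(-5,26 \right)} \right)} = 10 \cdot 131^{2} - \left(-232 + 2 \left(-24 - 52\right)^{2}\right) = 10 \cdot 17161 - \left(-232 + 2 \left(-24 - 52\right)^{2}\right) = 171610 - \left(-232 + 2 \left(-76\right)^{2}\right) = 171610 - \left(-232 + 2 \cdot 5776\right) = 171610 - \left(-232 + 11552\right) = 171610 - 11320 = 160290$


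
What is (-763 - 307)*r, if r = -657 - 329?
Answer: 1055020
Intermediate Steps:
r = -986
(-763 - 307)*r = (-763 - 307)*(-986) = -1070*(-986) = 1055020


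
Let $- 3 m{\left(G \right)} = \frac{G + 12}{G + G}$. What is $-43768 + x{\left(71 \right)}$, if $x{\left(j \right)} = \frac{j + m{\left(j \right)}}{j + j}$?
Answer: $- \frac{2647583693}{60492} \approx -43768.0$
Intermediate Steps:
$m{\left(G \right)} = - \frac{12 + G}{6 G}$ ($m{\left(G \right)} = - \frac{\left(G + 12\right) \frac{1}{G + G}}{3} = - \frac{\left(12 + G\right) \frac{1}{2 G}}{3} = - \frac{\frac{1}{2} \frac{1}{G} \left(12 + G\right)}{3} = - \frac{12 + G}{6 G}$)
$x{\left(j \right)} = \frac{j + \frac{-12 - j}{6 j}}{2 j}$ ($x{\left(j \right)} = \frac{j + \frac{-12 - j}{6 j}}{j + j} = \frac{j + \frac{-12 - j}{6 j}}{2 j}$)
$-43768 + x{\left(71 \right)} = -43768 + \frac{-12 - 71 + 6 \cdot 71^{2}}{12 \cdot 5041} = -43768 + \frac{1}{12} \cdot \frac{1}{5041} \left(-12 - 71 + 6 \cdot 5041\right) = -43768 + \frac{1}{12} \cdot \frac{1}{5041} \left(-12 - 71 + 30246\right) = -43768 + \frac{1}{12} \cdot \frac{1}{5041} \cdot 30163 = -43768 + \frac{30163}{60492} = - \frac{2647583693}{60492}$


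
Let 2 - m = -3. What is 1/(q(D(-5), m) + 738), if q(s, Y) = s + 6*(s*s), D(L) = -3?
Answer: 1/789 ≈ 0.0012674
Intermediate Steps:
m = 5 (m = 2 - 1*(-3) = 2 + 3 = 5)
q(s, Y) = s + 6*s²
1/(q(D(-5), m) + 738) = 1/(-3*(1 + 6*(-3)) + 738) = 1/(-3*(1 - 18) + 738) = 1/(-3*(-17) + 738) = 1/(51 + 738) = 1/789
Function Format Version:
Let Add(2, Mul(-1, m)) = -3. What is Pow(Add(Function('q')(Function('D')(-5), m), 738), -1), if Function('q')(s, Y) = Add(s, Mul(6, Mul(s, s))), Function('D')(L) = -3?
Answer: Rational(1, 789) ≈ 0.0012674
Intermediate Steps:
m = 5 (m = Add(2, Mul(-1, -3)) = Add(2, 3) = 5)
Function('q')(s, Y) = Add(s, Mul(6, Pow(s, 2)))
Pow(Add(Function('q')(Function('D')(-5), m), 738), -1) = Pow(Add(Mul(-3, Add(1, Mul(6, -3))), 738), -1) = Pow(Add(Mul(-3, Add(1, -18)), 738), -1) = Pow(Add(Mul(-3, -17), 738), -1) = Pow(Add(51, 738), -1) = Pow(789, -1) = Rational(1, 789)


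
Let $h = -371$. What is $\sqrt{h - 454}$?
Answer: $5 i \sqrt{33} \approx 28.723 i$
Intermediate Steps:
$\sqrt{h - 454} = \sqrt{-371 - 454} = \sqrt{-825} = 5 i \sqrt{33}$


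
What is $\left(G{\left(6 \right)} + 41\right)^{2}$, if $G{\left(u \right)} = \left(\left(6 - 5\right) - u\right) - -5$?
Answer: $1681$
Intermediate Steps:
$G{\left(u \right)} = 6 - u$ ($G{\left(u \right)} = \left(1 - u\right) + 5 = 6 - u$)
$\left(G{\left(6 \right)} + 41\right)^{2} = \left(\left(6 - 6\right) + 41\right)^{2} = \left(0 + 41\right)^{2} = 41^{2} = 1681$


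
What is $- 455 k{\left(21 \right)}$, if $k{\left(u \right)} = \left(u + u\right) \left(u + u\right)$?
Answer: $-802620$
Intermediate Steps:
$k{\left(u \right)} = 4 u^{2}$ ($k{\left(u \right)} = 2 u 2 u = 4 u^{2}$)
$- 455 k{\left(21 \right)} = - 455 \cdot 4 \cdot 21^{2} = - 455 \cdot 4 \cdot 441 = \left(-455\right) 1764 = -802620$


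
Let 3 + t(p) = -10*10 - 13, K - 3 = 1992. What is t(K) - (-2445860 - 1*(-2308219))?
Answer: 137525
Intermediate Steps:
K = 1995 (K = 3 + 1992 = 1995)
t(p) = -116 (t(p) = -3 + (-10*10 - 13) = -3 + (-100 - 13) = -3 - 113 = -116)
t(K) - (-2445860 - 1*(-2308219)) = -116 - (-2445860 - 1*(-2308219)) = -116 - (-2445860 + 2308219) = -116 - 1*(-137641) = -116 + 137641 = 137525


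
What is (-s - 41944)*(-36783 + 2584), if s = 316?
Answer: 1445249740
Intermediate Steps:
(-s - 41944)*(-36783 + 2584) = (-1*316 - 41944)*(-36783 + 2584) = (-316 - 41944)*(-34199) = -42260*(-34199) = 1445249740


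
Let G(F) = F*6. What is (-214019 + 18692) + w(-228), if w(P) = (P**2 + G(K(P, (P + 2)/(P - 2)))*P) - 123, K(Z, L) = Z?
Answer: 168438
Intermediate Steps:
G(F) = 6*F
w(P) = -123 + 7*P**2 (w(P) = (P**2 + (6*P)*P) - 123 = (P**2 + 6*P**2) - 123 = 7*P**2 - 123 = -123 + 7*P**2)
(-214019 + 18692) + w(-228) = (-214019 + 18692) + (-123 + 7*(-228)**2) = -195327 + (-123 + 7*51984) = -195327 + (-123 + 363888) = -195327 + 363765 = 168438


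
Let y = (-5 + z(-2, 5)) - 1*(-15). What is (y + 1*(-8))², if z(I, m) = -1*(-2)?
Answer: 16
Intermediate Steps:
z(I, m) = 2
y = 12 (y = (-5 + 2) - 1*(-15) = -3 + 15 = 12)
(y + 1*(-8))² = (12 + 1*(-8))² = (12 - 8)² = 4² = 16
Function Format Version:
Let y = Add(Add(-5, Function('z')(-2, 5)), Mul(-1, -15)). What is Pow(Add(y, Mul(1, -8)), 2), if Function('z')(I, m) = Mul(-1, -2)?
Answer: 16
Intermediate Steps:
Function('z')(I, m) = 2
y = 12 (y = Add(Add(-5, 2), Mul(-1, -15)) = Add(-3, 15) = 12)
Pow(Add(y, Mul(1, -8)), 2) = Pow(Add(12, Mul(1, -8)), 2) = Pow(Add(12, -8), 2) = Pow(4, 2) = 16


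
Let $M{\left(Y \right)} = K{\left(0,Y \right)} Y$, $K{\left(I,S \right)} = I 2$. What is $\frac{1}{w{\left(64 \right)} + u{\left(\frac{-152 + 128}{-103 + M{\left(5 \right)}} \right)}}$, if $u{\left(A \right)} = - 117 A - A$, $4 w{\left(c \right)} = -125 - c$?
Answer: $- \frac{412}{30795} \approx -0.013379$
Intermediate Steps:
$K{\left(I,S \right)} = 2 I$
$w{\left(c \right)} = - \frac{125}{4} - \frac{c}{4}$ ($w{\left(c \right)} = \frac{-125 - c}{4} = - \frac{125}{4} - \frac{c}{4}$)
$M{\left(Y \right)} = 0$ ($M{\left(Y \right)} = 2 \cdot 0 Y = 0 Y = 0$)
$u{\left(A \right)} = - 118 A$
$\frac{1}{w{\left(64 \right)} + u{\left(\frac{-152 + 128}{-103 + M{\left(5 \right)}} \right)}} = \frac{1}{\left(- \frac{125}{4} - 16\right) - 118 \frac{-152 + 128}{-103 + 0}} = \frac{1}{\left(- \frac{125}{4} - 16\right) - 118 \left(- \frac{24}{-103}\right)} = \frac{1}{- \frac{189}{4} - 118 \left(\left(-24\right) \left(- \frac{1}{103}\right)\right)} = \frac{1}{- \frac{189}{4} - \frac{2832}{103}} = \frac{1}{- \frac{30795}{412}} = - \frac{412}{30795}$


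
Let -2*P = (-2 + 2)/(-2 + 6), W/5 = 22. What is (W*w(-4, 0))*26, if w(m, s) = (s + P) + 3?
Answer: 8580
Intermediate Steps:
W = 110 (W = 5*22 = 110)
P = 0 (P = -(-2 + 2)/(2*(-2 + 6)) = -0/4 = -1/2*0 = 0)
w(m, s) = 3 + s (w(m, s) = (s + 0) + 3 = s + 3 = 3 + s)
(W*w(-4, 0))*26 = (110*(3 + 0))*26 = (110*3)*26 = 330*26 = 8580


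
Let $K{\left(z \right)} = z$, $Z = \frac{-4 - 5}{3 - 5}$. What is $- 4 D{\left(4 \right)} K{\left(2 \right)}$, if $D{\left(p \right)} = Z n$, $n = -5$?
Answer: $180$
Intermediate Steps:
$Z = \frac{9}{2}$ ($Z = - \frac{9}{-2} = \left(-9\right) \left(- \frac{1}{2}\right) = \frac{9}{2} \approx 4.5$)
$D{\left(p \right)} = - \frac{45}{2}$ ($D{\left(p \right)} = \frac{9}{2} \left(-5\right) = - \frac{45}{2}$)
$- 4 D{\left(4 \right)} K{\left(2 \right)} = \left(-4\right) \left(- \frac{45}{2}\right) 2 = 90 \cdot 2 = 180$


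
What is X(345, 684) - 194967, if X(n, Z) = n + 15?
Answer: -194607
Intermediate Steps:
X(n, Z) = 15 + n
X(345, 684) - 194967 = (15 + 345) - 194967 = 360 - 194967 = -194607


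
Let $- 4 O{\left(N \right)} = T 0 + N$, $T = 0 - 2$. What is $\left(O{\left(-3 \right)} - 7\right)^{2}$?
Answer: $\frac{625}{16} \approx 39.063$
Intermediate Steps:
$T = -2$ ($T = 0 - 2 = -2$)
$O{\left(N \right)} = - \frac{N}{4}$ ($O{\left(N \right)} = - \frac{\left(-2\right) 0 + N}{4} = - \frac{0 + N}{4} = - \frac{N}{4}$)
$\left(O{\left(-3 \right)} - 7\right)^{2} = \left(\left(- \frac{1}{4}\right) \left(-3\right) - 7\right)^{2} = \left(\frac{3}{4} - 7\right)^{2} = \left(- \frac{25}{4}\right)^{2} = \frac{625}{16}$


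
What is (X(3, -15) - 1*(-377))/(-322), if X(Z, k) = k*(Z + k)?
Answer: -557/322 ≈ -1.7298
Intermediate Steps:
(X(3, -15) - 1*(-377))/(-322) = (-15*(3 - 15) - 1*(-377))/(-322) = (-15*(-12) + 377)*(-1/322) = (180 + 377)*(-1/322) = 557*(-1/322) = -557/322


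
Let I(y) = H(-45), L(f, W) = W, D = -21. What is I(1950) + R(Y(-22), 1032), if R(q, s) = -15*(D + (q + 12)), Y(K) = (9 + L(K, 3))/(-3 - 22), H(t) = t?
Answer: 486/5 ≈ 97.200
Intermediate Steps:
Y(K) = -12/25 (Y(K) = (9 + 3)/(-3 - 22) = 12/(-25) = 12*(-1/25) = -12/25)
I(y) = -45
R(q, s) = 135 - 15*q (R(q, s) = -15*(-21 + (q + 12)) = -15*(-21 + (12 + q)) = -15*(-9 + q) = 135 - 15*q)
I(1950) + R(Y(-22), 1032) = -45 + (135 - 15*(-12/25)) = -45 + (135 + 36/5) = -45 + 711/5 = 486/5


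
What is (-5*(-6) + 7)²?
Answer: 1369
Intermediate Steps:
(-5*(-6) + 7)² = (30 + 7)² = 37² = 1369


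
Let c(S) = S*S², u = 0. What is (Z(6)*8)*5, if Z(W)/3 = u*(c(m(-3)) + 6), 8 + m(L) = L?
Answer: 0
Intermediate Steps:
m(L) = -8 + L
c(S) = S³
Z(W) = 0 (Z(W) = 3*(0*((-8 - 3)³ + 6)) = 3*(0*((-11)³ + 6)) = 3*(0*(-1331 + 6)) = 3*(0*(-1325)) = 3*0 = 0)
(Z(6)*8)*5 = (0*8)*5 = 0*5 = 0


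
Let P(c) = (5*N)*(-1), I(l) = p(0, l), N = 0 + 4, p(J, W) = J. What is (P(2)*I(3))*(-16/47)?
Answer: 0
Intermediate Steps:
N = 4
I(l) = 0
P(c) = -20 (P(c) = (5*4)*(-1) = 20*(-1) = -20)
(P(2)*I(3))*(-16/47) = (-20*0)*(-16/47) = 0*(-16*1/47) = 0*(-16/47) = 0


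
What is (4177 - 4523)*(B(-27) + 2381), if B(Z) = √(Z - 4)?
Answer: -823826 - 346*I*√31 ≈ -8.2383e+5 - 1926.4*I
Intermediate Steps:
B(Z) = √(-4 + Z)
(4177 - 4523)*(B(-27) + 2381) = (4177 - 4523)*(√(-4 - 27) + 2381) = -346*(√(-31) + 2381) = -346*(I*√31 + 2381) = -346*(2381 + I*√31) = -823826 - 346*I*√31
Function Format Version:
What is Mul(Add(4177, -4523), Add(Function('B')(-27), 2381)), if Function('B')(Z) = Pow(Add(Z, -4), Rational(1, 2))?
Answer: Add(-823826, Mul(-346, I, Pow(31, Rational(1, 2)))) ≈ Add(-8.2383e+5, Mul(-1926.4, I))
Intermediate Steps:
Function('B')(Z) = Pow(Add(-4, Z), Rational(1, 2))
Mul(Add(4177, -4523), Add(Function('B')(-27), 2381)) = Mul(Add(4177, -4523), Add(Pow(Add(-4, -27), Rational(1, 2)), 2381)) = Mul(-346, Add(Pow(-31, Rational(1, 2)), 2381)) = Mul(-346, Add(Mul(I, Pow(31, Rational(1, 2))), 2381)) = Mul(-346, Add(2381, Mul(I, Pow(31, Rational(1, 2))))) = Add(-823826, Mul(-346, I, Pow(31, Rational(1, 2))))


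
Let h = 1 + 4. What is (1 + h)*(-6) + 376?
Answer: 340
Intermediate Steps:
h = 5
(1 + h)*(-6) + 376 = (1 + 5)*(-6) + 376 = 6*(-6) + 376 = -36 + 376 = 340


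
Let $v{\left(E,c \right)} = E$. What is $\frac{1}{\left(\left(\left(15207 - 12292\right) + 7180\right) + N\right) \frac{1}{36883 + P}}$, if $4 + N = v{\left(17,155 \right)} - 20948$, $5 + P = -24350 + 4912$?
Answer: $- \frac{436}{271} \approx -1.6089$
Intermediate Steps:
$P = -19443$ ($P = -5 + \left(-24350 + 4912\right) = -5 - 19438 = -19443$)
$N = -20935$ ($N = -4 + \left(17 - 20948\right) = -4 - 20931 = -20935$)
$\frac{1}{\left(\left(\left(15207 - 12292\right) + 7180\right) + N\right) \frac{1}{36883 + P}} = \frac{1}{\left(\left(\left(15207 - 12292\right) + 7180\right) - 20935\right) \frac{1}{36883 - 19443}} = \frac{1}{\left(\left(2915 + 7180\right) - 20935\right) \frac{1}{17440}} = \frac{1}{\left(10095 - 20935\right) \frac{1}{17440}} = \frac{1}{\left(-10840\right) \frac{1}{17440}} = \frac{1}{- \frac{271}{436}} = - \frac{436}{271}$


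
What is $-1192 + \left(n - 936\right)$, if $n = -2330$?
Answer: $-4458$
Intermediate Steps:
$-1192 + \left(n - 936\right) = -1192 - 3266 = -4458$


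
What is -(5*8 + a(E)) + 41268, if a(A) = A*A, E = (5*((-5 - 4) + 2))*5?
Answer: 10603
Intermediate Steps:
E = -175 (E = (5*(-9 + 2))*5 = (5*(-7))*5 = -35*5 = -175)
a(A) = A²
-(5*8 + a(E)) + 41268 = -(5*8 + (-175)²) + 41268 = -(40 + 30625) + 41268 = -1*30665 + 41268 = -30665 + 41268 = 10603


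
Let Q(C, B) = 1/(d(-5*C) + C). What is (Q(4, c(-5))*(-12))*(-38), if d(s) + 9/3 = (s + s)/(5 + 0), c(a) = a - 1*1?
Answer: -456/7 ≈ -65.143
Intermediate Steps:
c(a) = -1 + a (c(a) = a - 1 = -1 + a)
d(s) = -3 + 2*s/5 (d(s) = -3 + (s + s)/(5 + 0) = -3 + (2*s)/5 = -3 + (2*s)*(1/5) = -3 + 2*s/5)
Q(C, B) = 1/(-3 - C) (Q(C, B) = 1/((-3 + 2*(-5*C)/5) + C) = 1/((-3 - 2*C) + C) = 1/(-3 - C))
(Q(4, c(-5))*(-12))*(-38) = (-12/(-3 - 1*4))*(-38) = (-12/(-3 - 4))*(-38) = (-12/(-7))*(-38) = -1/7*(-12)*(-38) = (12/7)*(-38) = -456/7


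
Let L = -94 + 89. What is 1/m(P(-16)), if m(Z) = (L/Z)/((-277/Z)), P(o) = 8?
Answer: 277/5 ≈ 55.400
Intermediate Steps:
L = -5
m(Z) = 5/277 (m(Z) = (-5/Z)/((-277/Z)) = (-5/Z)*(-Z/277) = 5/277)
1/m(P(-16)) = 1/(5/277) = 277/5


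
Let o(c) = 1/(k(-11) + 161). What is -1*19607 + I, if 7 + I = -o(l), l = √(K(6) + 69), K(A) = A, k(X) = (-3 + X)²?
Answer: -7002199/357 ≈ -19614.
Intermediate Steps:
l = 5*√3 (l = √(6 + 69) = √75 = 5*√3 ≈ 8.6602)
o(c) = 1/357 (o(c) = 1/((-3 - 11)² + 161) = 1/((-14)² + 161) = 1/(196 + 161) = 1/357)
I = -2500/357 (I = -7 - 1*1/357 = -7 - 1/357 = -2500/357 ≈ -7.0028)
-1*19607 + I = -1*19607 - 2500/357 = -19607 - 2500/357 = -7002199/357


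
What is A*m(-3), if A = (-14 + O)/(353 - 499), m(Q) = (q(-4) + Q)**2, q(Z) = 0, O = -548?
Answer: 2529/73 ≈ 34.644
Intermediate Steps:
m(Q) = Q**2 (m(Q) = (0 + Q)**2 = Q**2)
A = 281/73 (A = (-14 - 548)/(353 - 499) = -562/(-146) = -562*(-1/146) = 281/73 ≈ 3.8493)
A*m(-3) = (281/73)*(-3)**2 = (281/73)*9 = 2529/73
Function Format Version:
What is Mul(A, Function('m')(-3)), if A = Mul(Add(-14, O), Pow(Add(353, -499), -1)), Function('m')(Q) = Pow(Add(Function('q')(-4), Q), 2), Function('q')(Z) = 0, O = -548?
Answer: Rational(2529, 73) ≈ 34.644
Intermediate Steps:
Function('m')(Q) = Pow(Q, 2) (Function('m')(Q) = Pow(Add(0, Q), 2) = Pow(Q, 2))
A = Rational(281, 73) (A = Mul(Add(-14, -548), Pow(Add(353, -499), -1)) = Mul(-562, Pow(-146, -1)) = Mul(-562, Rational(-1, 146)) = Rational(281, 73) ≈ 3.8493)
Mul(A, Function('m')(-3)) = Mul(Rational(281, 73), Pow(-3, 2)) = Mul(Rational(281, 73), 9) = Rational(2529, 73)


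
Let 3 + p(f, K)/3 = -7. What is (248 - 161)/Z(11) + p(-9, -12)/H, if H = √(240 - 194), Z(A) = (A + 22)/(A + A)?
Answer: 58 - 15*√46/23 ≈ 53.577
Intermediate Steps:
p(f, K) = -30 (p(f, K) = -9 + 3*(-7) = -9 - 21 = -30)
Z(A) = (22 + A)/(2*A) (Z(A) = (22 + A)/((2*A)) = (22 + A)*(1/(2*A)) = (22 + A)/(2*A))
H = √46 ≈ 6.7823
(248 - 161)/Z(11) + p(-9, -12)/H = (248 - 161)/(((½)*(22 + 11)/11)) - 30*√46/46 = 87/(((½)*(1/11)*33)) - 15*√46/23 = 87/(3/2) - 15*√46/23 = 87*(⅔) - 15*√46/23 = 58 - 15*√46/23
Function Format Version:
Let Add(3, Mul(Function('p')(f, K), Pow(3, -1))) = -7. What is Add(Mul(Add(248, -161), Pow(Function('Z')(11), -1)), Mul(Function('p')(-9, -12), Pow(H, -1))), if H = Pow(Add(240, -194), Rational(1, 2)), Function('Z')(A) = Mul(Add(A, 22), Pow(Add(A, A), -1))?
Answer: Add(58, Mul(Rational(-15, 23), Pow(46, Rational(1, 2)))) ≈ 53.577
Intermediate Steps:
Function('p')(f, K) = -30 (Function('p')(f, K) = Add(-9, Mul(3, -7)) = Add(-9, -21) = -30)
Function('Z')(A) = Mul(Rational(1, 2), Pow(A, -1), Add(22, A)) (Function('Z')(A) = Mul(Add(22, A), Pow(Mul(2, A), -1)) = Mul(Add(22, A), Mul(Rational(1, 2), Pow(A, -1))) = Mul(Rational(1, 2), Pow(A, -1), Add(22, A)))
H = Pow(46, Rational(1, 2)) ≈ 6.7823
Add(Mul(Add(248, -161), Pow(Function('Z')(11), -1)), Mul(Function('p')(-9, -12), Pow(H, -1))) = Add(Mul(Add(248, -161), Pow(Mul(Rational(1, 2), Pow(11, -1), Add(22, 11)), -1)), Mul(-30, Pow(Pow(46, Rational(1, 2)), -1))) = Add(Mul(87, Pow(Mul(Rational(1, 2), Rational(1, 11), 33), -1)), Mul(-30, Mul(Rational(1, 46), Pow(46, Rational(1, 2))))) = Add(Mul(87, Pow(Rational(3, 2), -1)), Mul(Rational(-15, 23), Pow(46, Rational(1, 2)))) = Add(Mul(87, Rational(2, 3)), Mul(Rational(-15, 23), Pow(46, Rational(1, 2)))) = Add(58, Mul(Rational(-15, 23), Pow(46, Rational(1, 2))))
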